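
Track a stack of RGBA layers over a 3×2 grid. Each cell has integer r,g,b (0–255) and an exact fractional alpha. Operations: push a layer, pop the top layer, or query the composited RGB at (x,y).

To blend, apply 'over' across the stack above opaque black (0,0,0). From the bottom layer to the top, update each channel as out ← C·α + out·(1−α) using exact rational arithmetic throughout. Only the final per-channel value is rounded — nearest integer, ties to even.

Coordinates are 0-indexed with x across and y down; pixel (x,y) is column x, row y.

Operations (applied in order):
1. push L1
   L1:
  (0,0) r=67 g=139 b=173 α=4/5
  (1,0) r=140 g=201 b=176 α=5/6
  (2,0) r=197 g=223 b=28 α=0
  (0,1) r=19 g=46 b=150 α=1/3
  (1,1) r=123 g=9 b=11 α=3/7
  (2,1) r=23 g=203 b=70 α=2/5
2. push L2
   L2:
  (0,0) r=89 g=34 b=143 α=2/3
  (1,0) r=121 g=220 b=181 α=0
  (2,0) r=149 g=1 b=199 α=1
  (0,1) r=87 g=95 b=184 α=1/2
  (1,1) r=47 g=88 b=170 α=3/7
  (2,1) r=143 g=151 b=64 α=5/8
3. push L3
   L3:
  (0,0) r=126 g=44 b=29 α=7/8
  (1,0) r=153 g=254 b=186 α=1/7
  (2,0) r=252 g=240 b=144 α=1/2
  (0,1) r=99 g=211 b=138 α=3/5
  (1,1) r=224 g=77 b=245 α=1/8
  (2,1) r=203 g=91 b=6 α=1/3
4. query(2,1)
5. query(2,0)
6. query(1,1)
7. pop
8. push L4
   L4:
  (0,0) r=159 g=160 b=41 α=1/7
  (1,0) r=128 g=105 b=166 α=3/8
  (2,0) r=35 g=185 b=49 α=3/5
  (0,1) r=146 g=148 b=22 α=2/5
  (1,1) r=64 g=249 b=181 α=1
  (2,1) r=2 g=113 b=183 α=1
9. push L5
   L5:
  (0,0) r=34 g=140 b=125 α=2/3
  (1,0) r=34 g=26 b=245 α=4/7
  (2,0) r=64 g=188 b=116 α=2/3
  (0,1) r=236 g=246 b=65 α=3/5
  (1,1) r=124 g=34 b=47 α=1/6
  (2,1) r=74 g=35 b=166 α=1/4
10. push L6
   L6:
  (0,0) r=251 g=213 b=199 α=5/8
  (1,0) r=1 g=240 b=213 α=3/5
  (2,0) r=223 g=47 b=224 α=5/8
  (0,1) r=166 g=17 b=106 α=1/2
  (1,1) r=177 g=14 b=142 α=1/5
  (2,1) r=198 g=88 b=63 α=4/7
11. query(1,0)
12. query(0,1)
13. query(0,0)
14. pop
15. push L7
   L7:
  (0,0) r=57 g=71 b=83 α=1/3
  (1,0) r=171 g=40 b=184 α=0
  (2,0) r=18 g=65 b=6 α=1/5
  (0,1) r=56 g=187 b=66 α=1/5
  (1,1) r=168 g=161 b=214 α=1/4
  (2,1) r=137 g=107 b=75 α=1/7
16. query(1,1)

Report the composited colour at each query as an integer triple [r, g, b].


(2,1) stack=L1,L2,L3; from [0,0,0]:
after L1 α=2/5: [46/5, 406/5, 28]
after L2 α=5/8: [3713/40, 4993/40, 101/2]
after L3 α=1/3: [2591/20, 2271/20, 107/3]
rounded: [130, 114, 36]

(2,0) stack=L1,L2,L3; from [0,0,0]:
after L1 α=0: [0, 0, 0]
after L2 α=1: [149, 1, 199]
after L3 α=1/2: [401/2, 241/2, 343/2]
rounded: [200, 120, 172]

query (1,1) [L1,L2,L3] — begin 0,0,0
L1 α=3/7: [369/7, 27/7, 33/7]
L2 α=3/7: [2463/49, 1956/49, 3702/49]
L3 α=1/8: [4031/56, 2495/56, 5417/56]
rounded: [72, 45, 97]

query (1,0) [L1,L2,L4,L5,L6] — begin 0,0,0
after L1 α=5/6: [350/3, 335/2, 440/3]
after L2 α=0: [350/3, 335/2, 440/3]
after L4 α=3/8: [1451/12, 2305/16, 1847/12]
after L5 α=4/7: [285/4, 8579/112, 5767/28]
after L6 α=3/5: [291/10, 48899/280, 14713/70]
rounded: [29, 175, 210]

(0,1) stack=L1,L2,L4,L5,L6; from [0,0,0]:
L1 α=1/3: [19/3, 46/3, 50]
L2 α=1/2: [140/3, 331/6, 117]
L4 α=2/5: [432/5, 923/10, 79]
L5 α=3/5: [4404/25, 4613/25, 353/5]
L6 α=1/2: [4277/25, 2519/25, 883/10]
= [171, 101, 88]

query (0,0) [L1,L2,L4,L5,L6] — begin 0,0,0
+L1 (α=4/5) → [268/5, 556/5, 692/5]
+L2 (α=2/3) → [386/5, 896/15, 2122/15]
+L4 (α=1/7) → [3111/35, 2592/35, 4449/35]
+L5 (α=2/3) → [5491/105, 12392/105, 13199/105]
+L6 (α=5/8) → [6177/35, 49667/280, 6003/35]
= [176, 177, 172]

query (1,1) [L1,L2,L4,L5,L7] — begin 0,0,0
after L1 α=3/7: [369/7, 27/7, 33/7]
after L2 α=3/7: [2463/49, 1956/49, 3702/49]
after L4 α=1: [64, 249, 181]
after L5 α=1/6: [74, 1279/6, 476/3]
after L7 α=1/4: [195/2, 1601/8, 345/2]
→ [98, 200, 172]


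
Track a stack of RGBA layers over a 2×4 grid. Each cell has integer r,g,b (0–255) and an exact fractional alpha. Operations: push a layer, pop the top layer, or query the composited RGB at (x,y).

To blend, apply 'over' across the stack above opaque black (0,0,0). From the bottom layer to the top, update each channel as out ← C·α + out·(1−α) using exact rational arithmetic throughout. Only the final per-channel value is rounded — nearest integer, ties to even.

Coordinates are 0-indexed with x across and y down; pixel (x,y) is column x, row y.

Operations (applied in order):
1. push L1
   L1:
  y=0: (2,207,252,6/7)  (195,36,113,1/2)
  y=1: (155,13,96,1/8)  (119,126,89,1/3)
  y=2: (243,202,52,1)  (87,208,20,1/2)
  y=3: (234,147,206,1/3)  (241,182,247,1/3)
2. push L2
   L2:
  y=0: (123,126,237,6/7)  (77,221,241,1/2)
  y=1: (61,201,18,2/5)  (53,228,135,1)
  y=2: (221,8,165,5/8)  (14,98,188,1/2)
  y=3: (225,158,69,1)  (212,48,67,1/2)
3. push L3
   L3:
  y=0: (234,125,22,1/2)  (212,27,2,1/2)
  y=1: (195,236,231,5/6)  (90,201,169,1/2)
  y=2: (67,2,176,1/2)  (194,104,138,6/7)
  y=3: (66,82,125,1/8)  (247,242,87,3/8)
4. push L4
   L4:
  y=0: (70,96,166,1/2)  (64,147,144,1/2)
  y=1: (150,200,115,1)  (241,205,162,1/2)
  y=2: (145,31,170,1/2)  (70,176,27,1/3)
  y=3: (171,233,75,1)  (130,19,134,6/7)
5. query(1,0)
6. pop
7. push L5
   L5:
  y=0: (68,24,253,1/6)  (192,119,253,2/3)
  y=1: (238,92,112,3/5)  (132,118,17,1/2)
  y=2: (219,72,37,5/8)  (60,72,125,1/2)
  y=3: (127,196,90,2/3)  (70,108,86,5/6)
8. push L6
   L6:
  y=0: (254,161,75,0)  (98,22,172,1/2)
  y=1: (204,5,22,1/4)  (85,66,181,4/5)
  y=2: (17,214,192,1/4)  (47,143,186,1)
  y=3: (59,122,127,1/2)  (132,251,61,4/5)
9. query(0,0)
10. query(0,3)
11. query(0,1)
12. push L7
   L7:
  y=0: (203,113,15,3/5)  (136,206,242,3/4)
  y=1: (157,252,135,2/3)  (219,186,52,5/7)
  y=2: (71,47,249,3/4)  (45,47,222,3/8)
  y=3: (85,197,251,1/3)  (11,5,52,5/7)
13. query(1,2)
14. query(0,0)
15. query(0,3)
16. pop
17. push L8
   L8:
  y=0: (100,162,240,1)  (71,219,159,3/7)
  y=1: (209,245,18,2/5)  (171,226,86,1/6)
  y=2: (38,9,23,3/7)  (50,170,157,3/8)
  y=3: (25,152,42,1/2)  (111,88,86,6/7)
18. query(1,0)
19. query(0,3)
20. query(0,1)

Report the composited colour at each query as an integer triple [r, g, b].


(1,0) stack=L1,L2,L3,L4; from [0,0,0]:
+L1 (α=1/2) → [195/2, 18, 113/2]
+L2 (α=1/2) → [349/4, 239/2, 595/4]
+L3 (α=1/2) → [1197/8, 293/4, 603/8]
+L4 (α=1/2) → [1709/16, 881/8, 1755/16]
→ [107, 110, 110]

(0,0) stack=L1,L2,L3,L5,L6; from [0,0,0]:
+L1 (α=6/7) → [12/7, 1242/7, 216]
+L2 (α=6/7) → [5178/49, 6534/49, 234]
+L3 (α=1/2) → [8322/49, 12659/98, 128]
+L5 (α=1/6) → [22471/147, 65647/588, 893/6]
+L6 (α=0) → [22471/147, 65647/588, 893/6]
rounded: [153, 112, 149]

query (0,3) [L1,L2,L3,L5,L6] — begin 0,0,0
after L1 α=1/3: [78, 49, 206/3]
after L2 α=1: [225, 158, 69]
after L3 α=1/8: [1641/8, 297/2, 76]
after L5 α=2/3: [3673/24, 1081/6, 256/3]
after L6 α=1/2: [5089/48, 1813/12, 637/6]
= [106, 151, 106]

at x=0,y=1 over L1,L2,L3,L5,L6:
L1 α=1/8: [155/8, 13/8, 12]
L2 α=2/5: [1441/40, 651/8, 72/5]
L3 α=5/6: [40441/240, 10091/48, 1949/10]
L5 α=3/5: [126121/600, 3343/24, 3629/25]
L6 α=1/4: [166921/800, 3383/32, 11437/100]
rounded: [209, 106, 114]

at x=1,y=2 over L1,L2,L3,L5,L6,L7:
after L1 α=1/2: [87/2, 104, 10]
after L2 α=1/2: [115/4, 101, 99]
after L3 α=6/7: [4771/28, 725/7, 927/7]
after L5 α=1/2: [6451/56, 1229/14, 901/7]
after L6 α=1: [47, 143, 186]
after L7 α=3/8: [185/4, 107, 399/2]
rounded: [46, 107, 200]

query (0,0) [L1,L2,L3,L5,L6,L7] — begin 0,0,0
L1 α=6/7: [12/7, 1242/7, 216]
L2 α=6/7: [5178/49, 6534/49, 234]
L3 α=1/2: [8322/49, 12659/98, 128]
L5 α=1/6: [22471/147, 65647/588, 893/6]
L6 α=0: [22471/147, 65647/588, 893/6]
L7 α=3/5: [26893/147, 165313/1470, 1028/15]
= [183, 112, 69]

at x=0,y=3 over L1,L2,L3,L5,L6,L7:
after L1 α=1/3: [78, 49, 206/3]
after L2 α=1: [225, 158, 69]
after L3 α=1/8: [1641/8, 297/2, 76]
after L5 α=2/3: [3673/24, 1081/6, 256/3]
after L6 α=1/2: [5089/48, 1813/12, 637/6]
after L7 α=1/3: [7129/72, 2995/18, 1390/9]
rounded: [99, 166, 154]

(1,0) stack=L1,L2,L3,L5,L6,L8; from [0,0,0]:
L1 α=1/2: [195/2, 18, 113/2]
L2 α=1/2: [349/4, 239/2, 595/4]
L3 α=1/2: [1197/8, 293/4, 603/8]
L5 α=2/3: [1423/8, 415/4, 4651/24]
L6 α=1/2: [2207/16, 503/8, 8779/48]
L8 α=3/7: [437/4, 1817/14, 14503/84]
rounded: [109, 130, 173]

at x=0,y=3 over L1,L2,L3,L5,L6,L8:
+L1 (α=1/3) → [78, 49, 206/3]
+L2 (α=1) → [225, 158, 69]
+L3 (α=1/8) → [1641/8, 297/2, 76]
+L5 (α=2/3) → [3673/24, 1081/6, 256/3]
+L6 (α=1/2) → [5089/48, 1813/12, 637/6]
+L8 (α=1/2) → [6289/96, 3637/24, 889/12]
→ [66, 152, 74]

query (0,1) [L1,L2,L3,L5,L6,L8] — begin 0,0,0
L1 α=1/8: [155/8, 13/8, 12]
L2 α=2/5: [1441/40, 651/8, 72/5]
L3 α=5/6: [40441/240, 10091/48, 1949/10]
L5 α=3/5: [126121/600, 3343/24, 3629/25]
L6 α=1/4: [166921/800, 3383/32, 11437/100]
L8 α=2/5: [835163/4000, 25829/160, 37911/500]
→ [209, 161, 76]


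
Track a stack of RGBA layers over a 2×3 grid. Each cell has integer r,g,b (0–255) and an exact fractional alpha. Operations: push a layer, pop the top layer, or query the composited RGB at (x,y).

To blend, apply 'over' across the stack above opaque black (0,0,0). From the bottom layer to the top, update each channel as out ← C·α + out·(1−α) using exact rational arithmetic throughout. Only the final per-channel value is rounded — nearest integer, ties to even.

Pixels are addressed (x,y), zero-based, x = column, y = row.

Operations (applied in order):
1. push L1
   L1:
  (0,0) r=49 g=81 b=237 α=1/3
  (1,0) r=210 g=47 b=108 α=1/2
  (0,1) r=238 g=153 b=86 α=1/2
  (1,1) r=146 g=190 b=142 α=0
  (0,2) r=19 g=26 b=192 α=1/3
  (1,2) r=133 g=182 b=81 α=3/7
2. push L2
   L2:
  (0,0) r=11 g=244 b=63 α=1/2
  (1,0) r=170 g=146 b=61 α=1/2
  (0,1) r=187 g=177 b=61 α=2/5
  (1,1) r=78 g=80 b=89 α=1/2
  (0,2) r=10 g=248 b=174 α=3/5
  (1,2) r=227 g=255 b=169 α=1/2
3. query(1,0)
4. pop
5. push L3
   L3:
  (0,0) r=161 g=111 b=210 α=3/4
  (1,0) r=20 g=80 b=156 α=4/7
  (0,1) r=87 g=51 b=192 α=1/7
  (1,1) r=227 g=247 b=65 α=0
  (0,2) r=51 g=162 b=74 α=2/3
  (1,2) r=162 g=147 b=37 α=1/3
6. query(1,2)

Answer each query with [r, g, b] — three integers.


at x=1,y=0 over L1,L2:
L1 α=1/2: [105, 47/2, 54]
L2 α=1/2: [275/2, 339/4, 115/2]
rounded: [138, 85, 58]

at x=1,y=2 over L1,L3:
L1 α=3/7: [57, 78, 243/7]
L3 α=1/3: [92, 101, 745/21]
rounded: [92, 101, 35]


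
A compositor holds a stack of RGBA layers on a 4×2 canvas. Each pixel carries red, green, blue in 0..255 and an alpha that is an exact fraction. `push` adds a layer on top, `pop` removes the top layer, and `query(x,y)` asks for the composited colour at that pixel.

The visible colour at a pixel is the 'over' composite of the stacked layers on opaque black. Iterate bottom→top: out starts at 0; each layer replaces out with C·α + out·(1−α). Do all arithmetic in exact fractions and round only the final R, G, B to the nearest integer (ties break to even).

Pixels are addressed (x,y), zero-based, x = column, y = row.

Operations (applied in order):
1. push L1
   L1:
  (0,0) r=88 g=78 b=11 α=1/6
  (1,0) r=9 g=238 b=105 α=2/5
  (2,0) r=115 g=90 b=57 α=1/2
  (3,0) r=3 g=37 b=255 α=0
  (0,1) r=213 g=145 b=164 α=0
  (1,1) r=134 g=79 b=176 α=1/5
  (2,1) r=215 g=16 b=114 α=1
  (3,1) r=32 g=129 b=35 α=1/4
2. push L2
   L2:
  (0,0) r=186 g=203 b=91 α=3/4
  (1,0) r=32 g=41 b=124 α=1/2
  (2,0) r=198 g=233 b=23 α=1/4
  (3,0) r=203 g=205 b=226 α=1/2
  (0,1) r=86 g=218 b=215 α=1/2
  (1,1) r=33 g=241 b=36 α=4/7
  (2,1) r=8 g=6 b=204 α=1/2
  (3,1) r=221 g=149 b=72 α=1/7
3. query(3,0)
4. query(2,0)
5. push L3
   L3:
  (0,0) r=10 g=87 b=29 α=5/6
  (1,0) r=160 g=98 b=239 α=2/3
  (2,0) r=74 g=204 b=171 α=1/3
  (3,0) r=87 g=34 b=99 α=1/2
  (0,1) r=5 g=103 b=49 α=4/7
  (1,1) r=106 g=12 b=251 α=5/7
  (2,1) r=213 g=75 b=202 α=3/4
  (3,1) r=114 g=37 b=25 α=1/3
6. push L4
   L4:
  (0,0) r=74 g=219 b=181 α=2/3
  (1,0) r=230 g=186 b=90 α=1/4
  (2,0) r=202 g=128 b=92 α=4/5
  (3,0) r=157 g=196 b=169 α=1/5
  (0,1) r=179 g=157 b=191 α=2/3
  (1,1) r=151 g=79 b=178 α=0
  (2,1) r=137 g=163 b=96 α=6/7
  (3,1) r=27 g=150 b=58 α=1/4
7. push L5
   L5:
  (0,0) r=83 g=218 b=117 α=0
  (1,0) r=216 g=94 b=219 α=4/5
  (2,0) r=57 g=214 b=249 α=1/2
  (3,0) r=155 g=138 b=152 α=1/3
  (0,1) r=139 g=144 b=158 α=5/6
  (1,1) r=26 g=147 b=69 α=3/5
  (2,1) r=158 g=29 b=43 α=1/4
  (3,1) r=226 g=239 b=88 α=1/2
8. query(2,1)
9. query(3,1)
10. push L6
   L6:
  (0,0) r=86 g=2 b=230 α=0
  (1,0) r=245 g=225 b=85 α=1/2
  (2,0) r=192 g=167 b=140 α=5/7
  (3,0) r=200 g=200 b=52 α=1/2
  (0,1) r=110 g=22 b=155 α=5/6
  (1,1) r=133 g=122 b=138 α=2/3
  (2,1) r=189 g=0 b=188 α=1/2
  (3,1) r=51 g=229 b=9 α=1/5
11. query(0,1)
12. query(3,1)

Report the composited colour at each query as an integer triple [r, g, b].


query (3,0) [L1,L2] — begin 0,0,0
after L1 α=0: [0, 0, 0]
after L2 α=1/2: [203/2, 205/2, 113]
→ [102, 102, 113]

at x=2,y=0 over L1,L2:
+L1 (α=1/2) → [115/2, 45, 57/2]
+L2 (α=1/4) → [741/8, 92, 217/8]
rounded: [93, 92, 27]

query (2,1) [L1,L2,L3,L4,L5] — begin 0,0,0
after L1 α=1: [215, 16, 114]
after L2 α=1/2: [223/2, 11, 159]
after L3 α=3/4: [1501/8, 59, 765/4]
after L4 α=6/7: [8077/56, 1037/7, 3069/28]
after L5 α=1/4: [33079/224, 1657/14, 10411/112]
rounded: [148, 118, 93]

(3,1) stack=L1,L2,L3,L4,L5; from [0,0,0]:
L1 α=1/4: [8, 129/4, 35/4]
L2 α=1/7: [269/7, 685/14, 249/14]
L3 α=1/3: [1336/21, 944/21, 424/21]
L4 α=1/4: [1525/28, 997/14, 415/14]
L5 α=1/2: [7853/56, 4343/28, 1647/28]
= [140, 155, 59]

at x=0,y=1 over L1,L2,L3,L4,L5,L6:
+L1 (α=0) → [0, 0, 0]
+L2 (α=1/2) → [43, 109, 215/2]
+L3 (α=4/7) → [149/7, 739/7, 1037/14]
+L4 (α=2/3) → [885/7, 979/7, 6385/42]
+L5 (α=5/6) → [2875/21, 6019/42, 39565/252]
+L6 (α=5/6) → [14425/126, 10639/252, 234865/1512]
rounded: [114, 42, 155]

at x=3,y=1 over L1,L2,L3,L4,L5,L6:
+L1 (α=1/4) → [8, 129/4, 35/4]
+L2 (α=1/7) → [269/7, 685/14, 249/14]
+L3 (α=1/3) → [1336/21, 944/21, 424/21]
+L4 (α=1/4) → [1525/28, 997/14, 415/14]
+L5 (α=1/2) → [7853/56, 4343/28, 1647/28]
+L6 (α=1/5) → [8567/70, 5946/35, 342/7]
→ [122, 170, 49]


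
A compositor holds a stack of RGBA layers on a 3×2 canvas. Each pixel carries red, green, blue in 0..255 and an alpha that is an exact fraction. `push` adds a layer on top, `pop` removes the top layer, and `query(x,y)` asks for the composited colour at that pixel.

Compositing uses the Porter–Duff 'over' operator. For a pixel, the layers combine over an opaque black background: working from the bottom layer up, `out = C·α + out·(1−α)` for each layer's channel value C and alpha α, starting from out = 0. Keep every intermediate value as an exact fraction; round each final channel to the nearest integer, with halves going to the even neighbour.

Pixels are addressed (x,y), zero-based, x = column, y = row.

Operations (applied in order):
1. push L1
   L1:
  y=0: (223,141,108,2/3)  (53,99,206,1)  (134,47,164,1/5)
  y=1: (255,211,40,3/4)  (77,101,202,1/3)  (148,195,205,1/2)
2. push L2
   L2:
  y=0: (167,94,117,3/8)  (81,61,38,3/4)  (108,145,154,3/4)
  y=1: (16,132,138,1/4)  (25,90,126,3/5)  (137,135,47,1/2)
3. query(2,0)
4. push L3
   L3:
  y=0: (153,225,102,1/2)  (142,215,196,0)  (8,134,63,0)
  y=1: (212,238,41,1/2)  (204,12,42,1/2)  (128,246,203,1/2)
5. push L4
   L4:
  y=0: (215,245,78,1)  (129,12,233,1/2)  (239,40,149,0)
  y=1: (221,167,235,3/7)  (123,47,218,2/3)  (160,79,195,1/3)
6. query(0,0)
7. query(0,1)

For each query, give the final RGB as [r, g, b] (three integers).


at x=2,y=0 over L1,L2:
+L1 (α=1/5) → [134/5, 47/5, 164/5]
+L2 (α=3/4) → [877/10, 1111/10, 1237/10]
rounded: [88, 111, 124]

(0,0) stack=L1,L2,L3,L4; from [0,0,0]:
+L1 (α=2/3) → [446/3, 94, 72]
+L2 (α=3/8) → [3733/24, 94, 711/8]
+L3 (α=1/2) → [7405/48, 319/2, 1527/16]
+L4 (α=1) → [215, 245, 78]
= [215, 245, 78]

(0,1) stack=L1,L2,L3,L4; from [0,0,0]:
L1 α=3/4: [765/4, 633/4, 30]
L2 α=1/4: [2359/16, 2427/16, 57]
L3 α=1/2: [5751/32, 6235/32, 49]
L4 α=3/7: [11055/56, 10243/56, 901/7]
= [197, 183, 129]


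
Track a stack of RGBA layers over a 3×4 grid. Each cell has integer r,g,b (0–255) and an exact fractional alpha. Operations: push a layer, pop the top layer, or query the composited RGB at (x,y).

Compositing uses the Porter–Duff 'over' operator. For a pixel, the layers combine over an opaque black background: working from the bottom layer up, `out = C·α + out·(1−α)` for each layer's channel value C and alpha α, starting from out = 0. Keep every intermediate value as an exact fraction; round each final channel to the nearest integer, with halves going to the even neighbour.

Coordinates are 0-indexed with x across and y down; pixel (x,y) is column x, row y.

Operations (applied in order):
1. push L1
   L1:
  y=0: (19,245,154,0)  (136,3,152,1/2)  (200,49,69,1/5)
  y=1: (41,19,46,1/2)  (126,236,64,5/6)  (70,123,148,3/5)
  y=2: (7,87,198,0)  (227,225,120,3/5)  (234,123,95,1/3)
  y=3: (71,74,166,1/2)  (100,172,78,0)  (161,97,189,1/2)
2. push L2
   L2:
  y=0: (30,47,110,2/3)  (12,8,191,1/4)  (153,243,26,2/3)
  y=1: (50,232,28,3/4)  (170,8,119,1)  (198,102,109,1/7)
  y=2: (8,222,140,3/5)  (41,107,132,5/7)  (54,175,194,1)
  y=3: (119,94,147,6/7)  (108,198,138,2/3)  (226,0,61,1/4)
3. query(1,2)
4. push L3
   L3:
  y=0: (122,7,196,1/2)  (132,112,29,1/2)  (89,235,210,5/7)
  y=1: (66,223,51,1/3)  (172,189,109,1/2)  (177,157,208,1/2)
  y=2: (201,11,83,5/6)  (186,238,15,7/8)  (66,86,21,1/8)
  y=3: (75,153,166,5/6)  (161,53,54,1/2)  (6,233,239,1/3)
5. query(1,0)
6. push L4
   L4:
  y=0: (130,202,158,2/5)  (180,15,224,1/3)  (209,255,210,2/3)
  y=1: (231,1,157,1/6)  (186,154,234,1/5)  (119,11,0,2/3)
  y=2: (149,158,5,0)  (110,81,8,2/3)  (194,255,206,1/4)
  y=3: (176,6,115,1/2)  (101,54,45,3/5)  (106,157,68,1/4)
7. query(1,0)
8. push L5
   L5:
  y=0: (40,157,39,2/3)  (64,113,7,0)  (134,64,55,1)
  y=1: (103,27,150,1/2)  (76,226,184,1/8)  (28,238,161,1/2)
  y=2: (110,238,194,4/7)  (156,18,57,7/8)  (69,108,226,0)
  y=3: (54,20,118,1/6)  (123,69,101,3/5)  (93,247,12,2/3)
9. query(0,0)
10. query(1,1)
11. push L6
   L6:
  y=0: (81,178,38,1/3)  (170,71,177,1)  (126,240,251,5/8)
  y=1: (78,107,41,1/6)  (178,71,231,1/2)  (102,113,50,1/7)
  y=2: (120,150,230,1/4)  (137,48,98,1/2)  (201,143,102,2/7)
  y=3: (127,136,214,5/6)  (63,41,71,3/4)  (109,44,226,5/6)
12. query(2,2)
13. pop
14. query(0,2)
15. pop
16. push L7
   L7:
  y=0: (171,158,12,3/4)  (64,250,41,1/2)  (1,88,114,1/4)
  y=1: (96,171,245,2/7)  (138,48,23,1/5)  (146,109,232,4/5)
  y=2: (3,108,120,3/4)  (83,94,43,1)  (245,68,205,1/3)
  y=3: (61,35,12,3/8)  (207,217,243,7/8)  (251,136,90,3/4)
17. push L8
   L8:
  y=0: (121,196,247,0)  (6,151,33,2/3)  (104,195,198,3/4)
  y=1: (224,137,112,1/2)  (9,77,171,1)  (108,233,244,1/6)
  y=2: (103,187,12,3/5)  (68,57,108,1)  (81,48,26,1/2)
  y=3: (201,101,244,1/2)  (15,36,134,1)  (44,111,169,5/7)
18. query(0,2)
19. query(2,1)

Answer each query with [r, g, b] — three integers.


at x=1,y=2 over L1,L2:
L1 α=3/5: [681/5, 135, 72]
L2 α=5/7: [341/5, 115, 804/7]
= [68, 115, 115]

query (1,0) [L1,L2,L3] — begin 0,0,0
L1 α=1/2: [68, 3/2, 76]
L2 α=1/4: [54, 25/8, 419/4]
L3 α=1/2: [93, 921/16, 535/8]
→ [93, 58, 67]

at x=1,y=0 over L1,L2,L3,L4:
+L1 (α=1/2) → [68, 3/2, 76]
+L2 (α=1/4) → [54, 25/8, 419/4]
+L3 (α=1/2) → [93, 921/16, 535/8]
+L4 (α=1/3) → [122, 347/8, 477/4]
rounded: [122, 43, 119]

at x=0,y=0 over L1,L2,L3,L4,L5:
after L1 α=0: [0, 0, 0]
after L2 α=2/3: [20, 94/3, 220/3]
after L3 α=1/2: [71, 115/6, 404/3]
after L4 α=2/5: [473/5, 923/10, 144]
after L5 α=2/3: [291/5, 4063/30, 74]
→ [58, 135, 74]

query (1,1) [L1,L2,L3,L4,L5] — begin 0,0,0
+L1 (α=5/6) → [105, 590/3, 160/3]
+L2 (α=1) → [170, 8, 119]
+L3 (α=1/2) → [171, 197/2, 114]
+L4 (α=1/5) → [174, 548/5, 138]
+L5 (α=1/8) → [647/4, 2483/20, 575/4]
= [162, 124, 144]

at x=2,y=2 over L1,L2,L3,L4,L5,L6:
+L1 (α=1/3) → [78, 41, 95/3]
+L2 (α=1) → [54, 175, 194]
+L3 (α=1/8) → [111/2, 1311/8, 1379/8]
+L4 (α=1/4) → [721/8, 5973/32, 5785/32]
+L5 (α=0) → [721/8, 5973/32, 5785/32]
+L6 (α=2/7) → [6821/56, 39017/224, 35453/224]
→ [122, 174, 158]

at x=0,y=2 over L1,L2,L3,L4,L5:
L1 α=0: [0, 0, 0]
L2 α=3/5: [24/5, 666/5, 84]
L3 α=5/6: [1683/10, 941/30, 499/6]
L4 α=0: [1683/10, 941/30, 499/6]
L5 α=4/7: [9449/70, 10461/70, 293/2]
rounded: [135, 149, 146]

query (0,2) [L1,L2,L3,L4,L7,L8] — begin 0,0,0
L1 α=0: [0, 0, 0]
L2 α=3/5: [24/5, 666/5, 84]
L3 α=5/6: [1683/10, 941/30, 499/6]
L4 α=0: [1683/10, 941/30, 499/6]
L7 α=3/4: [1773/40, 10661/120, 2659/24]
L8 α=3/5: [7953/100, 44321/300, 3091/60]
rounded: [80, 148, 52]

query (2,1) [L1,L2,L3,L4,L7,L8] — begin 0,0,0
L1 α=3/5: [42, 369/5, 444/5]
L2 α=1/7: [450/7, 2724/35, 3209/35]
L3 α=1/2: [1689/14, 8219/70, 10489/70]
L4 α=2/3: [5021/42, 3253/70, 10489/210]
L7 α=4/5: [29549/210, 33773/350, 205369/1050]
L8 α=1/6: [34085/252, 50083/420, 256609/1260]
→ [135, 119, 204]


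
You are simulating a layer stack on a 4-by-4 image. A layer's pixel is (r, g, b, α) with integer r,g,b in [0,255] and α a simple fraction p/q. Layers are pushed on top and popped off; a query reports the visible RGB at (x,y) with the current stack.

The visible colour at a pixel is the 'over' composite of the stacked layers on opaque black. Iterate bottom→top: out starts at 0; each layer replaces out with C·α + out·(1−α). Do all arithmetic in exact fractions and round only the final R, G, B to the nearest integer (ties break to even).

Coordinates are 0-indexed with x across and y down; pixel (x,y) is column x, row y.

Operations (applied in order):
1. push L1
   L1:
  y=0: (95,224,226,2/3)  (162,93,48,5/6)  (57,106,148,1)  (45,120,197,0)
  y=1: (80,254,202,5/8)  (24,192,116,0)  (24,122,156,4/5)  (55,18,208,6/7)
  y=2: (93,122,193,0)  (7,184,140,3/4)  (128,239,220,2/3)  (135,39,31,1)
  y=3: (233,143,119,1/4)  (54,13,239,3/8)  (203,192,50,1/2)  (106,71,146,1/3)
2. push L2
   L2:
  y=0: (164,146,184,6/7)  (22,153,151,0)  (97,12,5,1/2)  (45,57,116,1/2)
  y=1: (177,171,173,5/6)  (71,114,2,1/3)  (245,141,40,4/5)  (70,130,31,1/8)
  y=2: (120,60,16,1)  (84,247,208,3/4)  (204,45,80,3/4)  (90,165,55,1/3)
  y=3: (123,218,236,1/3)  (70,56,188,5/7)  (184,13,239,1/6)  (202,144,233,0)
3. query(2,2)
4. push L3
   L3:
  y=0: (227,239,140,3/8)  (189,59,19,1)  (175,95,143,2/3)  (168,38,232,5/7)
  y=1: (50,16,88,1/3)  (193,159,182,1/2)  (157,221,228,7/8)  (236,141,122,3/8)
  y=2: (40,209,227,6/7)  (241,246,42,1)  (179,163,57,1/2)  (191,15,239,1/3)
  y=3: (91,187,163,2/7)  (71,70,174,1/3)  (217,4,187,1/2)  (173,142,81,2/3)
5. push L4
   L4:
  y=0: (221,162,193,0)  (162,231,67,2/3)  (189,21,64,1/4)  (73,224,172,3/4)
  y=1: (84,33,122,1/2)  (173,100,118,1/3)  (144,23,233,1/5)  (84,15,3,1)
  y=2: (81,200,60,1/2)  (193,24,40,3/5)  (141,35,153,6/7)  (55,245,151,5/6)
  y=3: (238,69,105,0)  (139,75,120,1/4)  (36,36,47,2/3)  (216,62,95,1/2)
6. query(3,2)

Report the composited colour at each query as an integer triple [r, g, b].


query (2,2) [L1,L2] — begin 0,0,0
after L1 α=2/3: [256/3, 478/3, 440/3]
after L2 α=3/4: [523/3, 883/12, 290/3]
→ [174, 74, 97]

at x=3,y=2 over L1,L2,L3,L4:
after L1 α=1: [135, 39, 31]
after L2 α=1/3: [120, 81, 39]
after L3 α=1/3: [431/3, 59, 317/3]
after L4 α=5/6: [628/9, 214, 1291/9]
→ [70, 214, 143]


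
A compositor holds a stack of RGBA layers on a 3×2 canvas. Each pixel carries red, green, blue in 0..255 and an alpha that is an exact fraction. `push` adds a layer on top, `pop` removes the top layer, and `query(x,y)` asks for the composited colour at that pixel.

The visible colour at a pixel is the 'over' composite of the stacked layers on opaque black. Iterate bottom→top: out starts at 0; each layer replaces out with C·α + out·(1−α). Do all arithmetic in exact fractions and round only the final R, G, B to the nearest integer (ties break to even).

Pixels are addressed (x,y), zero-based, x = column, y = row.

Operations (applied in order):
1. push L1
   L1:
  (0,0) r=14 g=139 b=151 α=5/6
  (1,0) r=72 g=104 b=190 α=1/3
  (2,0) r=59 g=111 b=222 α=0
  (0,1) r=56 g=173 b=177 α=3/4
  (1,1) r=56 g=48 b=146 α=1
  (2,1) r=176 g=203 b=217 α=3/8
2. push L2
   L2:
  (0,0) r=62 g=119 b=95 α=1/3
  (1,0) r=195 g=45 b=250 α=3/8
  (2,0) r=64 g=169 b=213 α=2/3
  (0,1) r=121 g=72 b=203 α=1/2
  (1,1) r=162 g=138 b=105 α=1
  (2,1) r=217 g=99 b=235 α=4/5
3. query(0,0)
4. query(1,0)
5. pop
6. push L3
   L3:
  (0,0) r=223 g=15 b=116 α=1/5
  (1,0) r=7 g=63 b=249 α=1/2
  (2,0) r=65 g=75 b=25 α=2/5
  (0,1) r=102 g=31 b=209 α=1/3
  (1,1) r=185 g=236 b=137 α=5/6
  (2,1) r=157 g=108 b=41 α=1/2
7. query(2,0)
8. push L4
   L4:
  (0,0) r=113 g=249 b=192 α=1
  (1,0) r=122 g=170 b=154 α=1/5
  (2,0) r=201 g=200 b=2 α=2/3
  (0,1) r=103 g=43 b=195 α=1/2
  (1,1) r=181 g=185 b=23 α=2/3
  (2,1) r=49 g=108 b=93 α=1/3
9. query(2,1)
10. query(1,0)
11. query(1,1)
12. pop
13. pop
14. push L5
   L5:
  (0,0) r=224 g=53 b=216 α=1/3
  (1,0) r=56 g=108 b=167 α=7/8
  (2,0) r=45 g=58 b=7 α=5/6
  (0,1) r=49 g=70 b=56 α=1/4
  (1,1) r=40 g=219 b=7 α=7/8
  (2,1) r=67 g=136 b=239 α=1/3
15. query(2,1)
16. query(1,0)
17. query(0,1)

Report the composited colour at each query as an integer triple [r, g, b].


query (0,0) [L1,L2] — begin 0,0,0
after L1 α=5/6: [35/3, 695/6, 755/6]
after L2 α=1/3: [256/9, 1052/9, 1040/9]
= [28, 117, 116]

(1,0) stack=L1,L2; from [0,0,0]:
+L1 (α=1/3) → [24, 104/3, 190/3]
+L2 (α=3/8) → [705/8, 925/24, 400/3]
→ [88, 39, 133]

query (2,0) [L1,L3] — begin 0,0,0
+L1 (α=0) → [0, 0, 0]
+L3 (α=2/5) → [26, 30, 10]
→ [26, 30, 10]

at x=2,y=1 over L1,L3,L4:
after L1 α=3/8: [66, 609/8, 651/8]
after L3 α=1/2: [223/2, 1473/16, 979/16]
after L4 α=1/3: [272/3, 779/8, 1723/24]
rounded: [91, 97, 72]

at x=1,y=0 over L1,L3,L4:
+L1 (α=1/3) → [24, 104/3, 190/3]
+L3 (α=1/2) → [31/2, 293/6, 937/6]
+L4 (α=1/5) → [184/5, 1096/15, 2336/15]
→ [37, 73, 156]

at x=1,y=1 over L1,L3,L4:
+L1 (α=1) → [56, 48, 146]
+L3 (α=5/6) → [327/2, 614/3, 277/2]
+L4 (α=2/3) → [1051/6, 1724/9, 123/2]
rounded: [175, 192, 62]

(2,1) stack=L1,L5; from [0,0,0]:
after L1 α=3/8: [66, 609/8, 651/8]
after L5 α=1/3: [199/3, 1153/12, 1607/12]
rounded: [66, 96, 134]

(1,0) stack=L1,L5; from [0,0,0]:
L1 α=1/3: [24, 104/3, 190/3]
L5 α=7/8: [52, 593/6, 3697/24]
rounded: [52, 99, 154]

at x=0,y=1 over L1,L5:
L1 α=3/4: [42, 519/4, 531/4]
L5 α=1/4: [175/4, 1837/16, 1817/16]
→ [44, 115, 114]


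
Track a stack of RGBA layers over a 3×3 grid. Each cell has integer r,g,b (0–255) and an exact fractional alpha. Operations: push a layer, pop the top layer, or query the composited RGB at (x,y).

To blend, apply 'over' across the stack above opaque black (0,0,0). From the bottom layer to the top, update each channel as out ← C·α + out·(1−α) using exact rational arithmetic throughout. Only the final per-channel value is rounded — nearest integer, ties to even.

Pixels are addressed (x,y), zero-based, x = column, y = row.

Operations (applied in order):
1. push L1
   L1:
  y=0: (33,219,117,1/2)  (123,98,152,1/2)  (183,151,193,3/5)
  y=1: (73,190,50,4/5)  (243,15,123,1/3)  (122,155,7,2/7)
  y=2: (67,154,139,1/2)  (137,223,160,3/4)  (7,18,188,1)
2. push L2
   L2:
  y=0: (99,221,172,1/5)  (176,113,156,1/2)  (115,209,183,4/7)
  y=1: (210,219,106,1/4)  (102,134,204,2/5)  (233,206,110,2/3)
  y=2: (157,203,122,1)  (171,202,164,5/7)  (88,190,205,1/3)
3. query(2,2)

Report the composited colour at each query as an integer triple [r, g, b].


(2,2) stack=L1,L2; from [0,0,0]:
+L1 (α=1) → [7, 18, 188]
+L2 (α=1/3) → [34, 226/3, 581/3]
= [34, 75, 194]


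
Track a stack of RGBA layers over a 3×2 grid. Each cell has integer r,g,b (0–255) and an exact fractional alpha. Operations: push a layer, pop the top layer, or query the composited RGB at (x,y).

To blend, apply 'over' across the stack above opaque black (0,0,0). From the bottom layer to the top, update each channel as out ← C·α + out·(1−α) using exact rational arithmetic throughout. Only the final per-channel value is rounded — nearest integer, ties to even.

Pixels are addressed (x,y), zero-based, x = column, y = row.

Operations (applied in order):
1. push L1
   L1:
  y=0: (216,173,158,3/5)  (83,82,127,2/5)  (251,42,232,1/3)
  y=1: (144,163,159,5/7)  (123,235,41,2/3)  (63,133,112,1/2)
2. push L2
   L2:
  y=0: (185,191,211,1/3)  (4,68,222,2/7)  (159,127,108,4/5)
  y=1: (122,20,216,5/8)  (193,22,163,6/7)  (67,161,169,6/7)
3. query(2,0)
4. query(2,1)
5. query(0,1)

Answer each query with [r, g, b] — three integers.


(2,0) stack=L1,L2; from [0,0,0]:
after L1 α=1/3: [251/3, 14, 232/3]
after L2 α=4/5: [2159/15, 522/5, 1528/15]
rounded: [144, 104, 102]

at x=2,y=1 over L1,L2:
L1 α=1/2: [63/2, 133/2, 56]
L2 α=6/7: [867/14, 295/2, 1070/7]
→ [62, 148, 153]

query (0,1) [L1,L2] — begin 0,0,0
L1 α=5/7: [720/7, 815/7, 795/7]
L2 α=5/8: [3215/28, 3145/56, 9945/56]
= [115, 56, 178]


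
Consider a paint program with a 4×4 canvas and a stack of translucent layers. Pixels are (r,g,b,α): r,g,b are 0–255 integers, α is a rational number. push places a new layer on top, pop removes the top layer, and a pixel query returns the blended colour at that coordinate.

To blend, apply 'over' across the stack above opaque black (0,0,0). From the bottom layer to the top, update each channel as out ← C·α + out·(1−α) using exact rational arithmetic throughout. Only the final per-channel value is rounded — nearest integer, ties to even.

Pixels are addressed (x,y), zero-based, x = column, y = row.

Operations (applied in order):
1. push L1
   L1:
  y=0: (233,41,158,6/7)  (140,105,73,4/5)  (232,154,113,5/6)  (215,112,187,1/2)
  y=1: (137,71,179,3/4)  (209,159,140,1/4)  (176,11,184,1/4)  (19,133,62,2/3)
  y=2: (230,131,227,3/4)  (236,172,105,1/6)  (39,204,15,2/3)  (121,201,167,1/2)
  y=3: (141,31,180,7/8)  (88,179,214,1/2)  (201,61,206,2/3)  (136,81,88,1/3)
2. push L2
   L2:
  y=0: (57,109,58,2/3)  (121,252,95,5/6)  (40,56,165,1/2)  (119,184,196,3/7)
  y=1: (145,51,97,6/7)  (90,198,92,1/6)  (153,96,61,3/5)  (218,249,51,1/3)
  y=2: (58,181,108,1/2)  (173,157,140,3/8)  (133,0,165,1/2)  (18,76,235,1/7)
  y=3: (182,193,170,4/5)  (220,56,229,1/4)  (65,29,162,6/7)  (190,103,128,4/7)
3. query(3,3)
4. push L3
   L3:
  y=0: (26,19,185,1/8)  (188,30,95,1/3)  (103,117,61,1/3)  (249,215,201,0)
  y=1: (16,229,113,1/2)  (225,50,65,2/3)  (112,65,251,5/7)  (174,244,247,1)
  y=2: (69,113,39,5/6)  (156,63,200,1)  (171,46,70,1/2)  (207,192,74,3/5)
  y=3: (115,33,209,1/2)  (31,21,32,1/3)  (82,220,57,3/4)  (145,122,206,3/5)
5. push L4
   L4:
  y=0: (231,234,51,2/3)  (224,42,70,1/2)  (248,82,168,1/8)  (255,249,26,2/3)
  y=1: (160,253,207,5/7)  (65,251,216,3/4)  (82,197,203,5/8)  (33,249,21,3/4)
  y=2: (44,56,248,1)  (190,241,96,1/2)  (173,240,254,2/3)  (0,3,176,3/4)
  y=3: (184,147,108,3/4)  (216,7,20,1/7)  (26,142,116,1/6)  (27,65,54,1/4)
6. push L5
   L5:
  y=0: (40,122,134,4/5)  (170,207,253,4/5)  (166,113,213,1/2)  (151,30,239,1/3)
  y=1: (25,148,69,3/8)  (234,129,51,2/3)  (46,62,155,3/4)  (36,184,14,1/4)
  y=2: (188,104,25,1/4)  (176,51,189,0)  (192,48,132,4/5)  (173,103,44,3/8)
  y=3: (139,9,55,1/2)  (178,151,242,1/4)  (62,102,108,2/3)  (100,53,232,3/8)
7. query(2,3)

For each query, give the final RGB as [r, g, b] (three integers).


query (3,3) [L1,L2] — begin 0,0,0
L1 α=1/3: [136/3, 27, 88/3]
L2 α=4/7: [128, 493/7, 600/7]
rounded: [128, 70, 86]

query (2,3) [L1,L2,L3,L4,L5] — begin 0,0,0
after L1 α=2/3: [134, 122/3, 412/3]
after L2 α=6/7: [524/7, 92/3, 3328/21]
after L3 α=3/4: [1123/14, 518/3, 6919/84]
after L4 α=1/6: [1993/28, 1508/9, 44339/504]
after L5 α=2/3: [5465/84, 3344/27, 153203/1512]
rounded: [65, 124, 101]


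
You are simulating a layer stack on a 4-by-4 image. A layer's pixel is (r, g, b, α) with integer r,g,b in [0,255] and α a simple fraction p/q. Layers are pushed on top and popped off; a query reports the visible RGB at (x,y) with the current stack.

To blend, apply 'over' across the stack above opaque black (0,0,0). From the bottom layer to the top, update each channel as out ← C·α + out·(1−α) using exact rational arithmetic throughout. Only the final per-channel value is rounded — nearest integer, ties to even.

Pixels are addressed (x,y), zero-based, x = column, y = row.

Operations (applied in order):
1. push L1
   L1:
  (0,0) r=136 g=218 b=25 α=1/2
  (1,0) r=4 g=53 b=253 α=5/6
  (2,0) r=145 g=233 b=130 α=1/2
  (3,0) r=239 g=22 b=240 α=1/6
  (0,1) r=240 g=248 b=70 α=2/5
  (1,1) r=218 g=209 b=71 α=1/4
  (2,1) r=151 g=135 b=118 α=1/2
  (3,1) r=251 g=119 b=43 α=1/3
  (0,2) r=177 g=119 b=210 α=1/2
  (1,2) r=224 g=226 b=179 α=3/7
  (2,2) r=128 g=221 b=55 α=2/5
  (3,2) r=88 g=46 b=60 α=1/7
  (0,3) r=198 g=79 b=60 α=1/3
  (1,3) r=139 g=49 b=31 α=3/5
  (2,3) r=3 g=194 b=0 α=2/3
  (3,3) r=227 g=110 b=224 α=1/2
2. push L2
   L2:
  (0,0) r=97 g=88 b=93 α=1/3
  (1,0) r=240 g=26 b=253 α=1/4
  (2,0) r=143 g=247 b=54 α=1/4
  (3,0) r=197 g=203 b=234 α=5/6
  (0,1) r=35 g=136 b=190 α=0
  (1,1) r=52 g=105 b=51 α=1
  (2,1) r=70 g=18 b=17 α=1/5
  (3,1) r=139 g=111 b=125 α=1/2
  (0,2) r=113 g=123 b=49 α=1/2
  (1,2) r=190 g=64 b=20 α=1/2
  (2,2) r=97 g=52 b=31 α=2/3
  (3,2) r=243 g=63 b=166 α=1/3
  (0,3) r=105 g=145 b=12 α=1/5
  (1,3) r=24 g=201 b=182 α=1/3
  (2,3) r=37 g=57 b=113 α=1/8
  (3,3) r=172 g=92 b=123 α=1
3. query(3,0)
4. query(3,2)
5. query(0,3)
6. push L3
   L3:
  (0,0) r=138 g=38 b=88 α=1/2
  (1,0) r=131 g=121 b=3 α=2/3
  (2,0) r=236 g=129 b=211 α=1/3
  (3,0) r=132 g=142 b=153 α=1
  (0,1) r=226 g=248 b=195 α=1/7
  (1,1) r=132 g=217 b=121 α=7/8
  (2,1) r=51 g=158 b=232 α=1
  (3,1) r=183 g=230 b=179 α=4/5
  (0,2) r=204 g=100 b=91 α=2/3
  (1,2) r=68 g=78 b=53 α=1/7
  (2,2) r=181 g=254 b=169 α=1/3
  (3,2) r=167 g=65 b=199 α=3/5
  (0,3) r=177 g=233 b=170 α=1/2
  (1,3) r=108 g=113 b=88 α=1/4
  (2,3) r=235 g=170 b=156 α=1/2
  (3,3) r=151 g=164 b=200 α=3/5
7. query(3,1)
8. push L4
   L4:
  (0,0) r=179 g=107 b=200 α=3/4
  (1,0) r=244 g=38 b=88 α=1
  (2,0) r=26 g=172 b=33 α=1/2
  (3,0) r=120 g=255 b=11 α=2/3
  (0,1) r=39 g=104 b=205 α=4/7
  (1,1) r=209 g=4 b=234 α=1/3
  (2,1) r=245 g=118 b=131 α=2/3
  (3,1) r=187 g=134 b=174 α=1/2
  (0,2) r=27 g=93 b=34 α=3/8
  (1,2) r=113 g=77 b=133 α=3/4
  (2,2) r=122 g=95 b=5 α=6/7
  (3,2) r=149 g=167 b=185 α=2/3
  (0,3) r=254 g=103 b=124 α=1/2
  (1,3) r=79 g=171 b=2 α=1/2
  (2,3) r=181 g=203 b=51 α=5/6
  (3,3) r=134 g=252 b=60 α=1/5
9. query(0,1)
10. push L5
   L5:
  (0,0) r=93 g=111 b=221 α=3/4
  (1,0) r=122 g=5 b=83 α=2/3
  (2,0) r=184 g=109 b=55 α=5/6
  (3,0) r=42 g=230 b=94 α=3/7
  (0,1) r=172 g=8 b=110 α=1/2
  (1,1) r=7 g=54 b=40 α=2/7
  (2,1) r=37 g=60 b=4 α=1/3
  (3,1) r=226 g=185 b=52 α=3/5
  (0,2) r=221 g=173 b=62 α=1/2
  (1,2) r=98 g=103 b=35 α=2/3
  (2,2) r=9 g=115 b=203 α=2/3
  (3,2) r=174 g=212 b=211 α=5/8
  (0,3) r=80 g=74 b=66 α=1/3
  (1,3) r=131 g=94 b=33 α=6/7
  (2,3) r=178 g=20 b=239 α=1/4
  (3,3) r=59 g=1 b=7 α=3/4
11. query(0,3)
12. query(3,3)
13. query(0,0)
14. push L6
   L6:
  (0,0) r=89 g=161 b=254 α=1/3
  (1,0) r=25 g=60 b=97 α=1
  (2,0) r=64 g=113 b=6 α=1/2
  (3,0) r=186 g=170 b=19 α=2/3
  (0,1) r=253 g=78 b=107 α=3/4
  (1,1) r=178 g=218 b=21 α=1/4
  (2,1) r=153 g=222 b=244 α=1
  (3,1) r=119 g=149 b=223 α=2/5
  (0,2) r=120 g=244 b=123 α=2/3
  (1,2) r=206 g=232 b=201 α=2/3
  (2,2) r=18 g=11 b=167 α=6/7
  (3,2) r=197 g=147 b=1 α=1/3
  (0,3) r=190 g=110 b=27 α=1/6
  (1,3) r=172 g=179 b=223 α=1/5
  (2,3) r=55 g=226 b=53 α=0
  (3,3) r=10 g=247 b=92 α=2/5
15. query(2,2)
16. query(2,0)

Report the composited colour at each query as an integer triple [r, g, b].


at x=3,y=0 over L1,L2:
after L1 α=1/6: [239/6, 11/3, 40]
after L2 α=5/6: [6149/36, 1528/9, 605/3]
= [171, 170, 202]

(3,2) stack=L1,L2; from [0,0,0]:
+L1 (α=1/7) → [88/7, 46/7, 60/7]
+L2 (α=1/3) → [1877/21, 533/21, 1282/21]
rounded: [89, 25, 61]

(0,3) stack=L1,L2; from [0,0,0]:
after L1 α=1/3: [66, 79/3, 20]
after L2 α=1/5: [369/5, 751/15, 92/5]
rounded: [74, 50, 18]

at x=3,y=1 over L1,L2,L3:
after L1 α=1/3: [251/3, 119/3, 43/3]
after L2 α=1/2: [334/3, 226/3, 209/3]
after L3 α=4/5: [506/3, 2986/15, 2357/15]
rounded: [169, 199, 157]

query (0,1) [L1,L2,L3,L4] — begin 0,0,0
after L1 α=2/5: [96, 496/5, 28]
after L2 α=0: [96, 496/5, 28]
after L3 α=1/7: [802/7, 4216/35, 363/7]
after L4 α=4/7: [3498/49, 27208/245, 6829/49]
→ [71, 111, 139]

query (0,3) [L1,L2,L3,L4,L5] — begin 0,0,0
+L1 (α=1/3) → [66, 79/3, 20]
+L2 (α=1/5) → [369/5, 751/15, 92/5]
+L3 (α=1/2) → [627/5, 2123/15, 471/5]
+L4 (α=1/2) → [1897/10, 1834/15, 1091/10]
+L5 (α=1/3) → [2297/15, 4778/45, 1421/15]
→ [153, 106, 95]

at x=3,y=3 over L1,L2,L3,L4,L5:
L1 α=1/2: [227/2, 55, 112]
L2 α=1: [172, 92, 123]
L3 α=3/5: [797/5, 676/5, 846/5]
L4 α=1/5: [3858/25, 3964/25, 3684/25]
L5 α=3/4: [8283/100, 4039/100, 4209/100]
= [83, 40, 42]

query (0,0) [L1,L2,L3,L4,L5] — begin 0,0,0
+L1 (α=1/2) → [68, 109, 25/2]
+L2 (α=1/3) → [233/3, 102, 118/3]
+L3 (α=1/2) → [647/6, 70, 191/3]
+L4 (α=3/4) → [3869/24, 391/4, 1991/12]
+L5 (α=3/4) → [10565/96, 1723/16, 9947/48]
= [110, 108, 207]

(2,2) stack=L1,L2,L3,L4,L5,L6; from [0,0,0]:
after L1 α=2/5: [256/5, 442/5, 22]
after L2 α=2/3: [1226/15, 962/15, 28]
after L3 α=1/3: [5167/45, 5734/45, 75]
after L4 α=6/7: [38107/315, 31384/315, 15]
after L5 α=2/3: [43777/945, 103834/945, 421/3]
after L6 α=6/7: [145837/6615, 166204/6615, 3427/21]
= [22, 25, 163]

query (2,0) [L1,L2,L3,L4,L5,L6] — begin 0,0,0
after L1 α=1/2: [145/2, 233/2, 65]
after L2 α=1/4: [721/8, 1193/8, 249/4]
after L3 α=1/3: [555/4, 1709/12, 671/6]
after L4 α=1/2: [659/8, 3773/24, 869/12]
after L5 α=5/6: [2673/16, 16853/144, 4169/72]
after L6 α=1/2: [3697/32, 33125/288, 4601/144]
= [116, 115, 32]


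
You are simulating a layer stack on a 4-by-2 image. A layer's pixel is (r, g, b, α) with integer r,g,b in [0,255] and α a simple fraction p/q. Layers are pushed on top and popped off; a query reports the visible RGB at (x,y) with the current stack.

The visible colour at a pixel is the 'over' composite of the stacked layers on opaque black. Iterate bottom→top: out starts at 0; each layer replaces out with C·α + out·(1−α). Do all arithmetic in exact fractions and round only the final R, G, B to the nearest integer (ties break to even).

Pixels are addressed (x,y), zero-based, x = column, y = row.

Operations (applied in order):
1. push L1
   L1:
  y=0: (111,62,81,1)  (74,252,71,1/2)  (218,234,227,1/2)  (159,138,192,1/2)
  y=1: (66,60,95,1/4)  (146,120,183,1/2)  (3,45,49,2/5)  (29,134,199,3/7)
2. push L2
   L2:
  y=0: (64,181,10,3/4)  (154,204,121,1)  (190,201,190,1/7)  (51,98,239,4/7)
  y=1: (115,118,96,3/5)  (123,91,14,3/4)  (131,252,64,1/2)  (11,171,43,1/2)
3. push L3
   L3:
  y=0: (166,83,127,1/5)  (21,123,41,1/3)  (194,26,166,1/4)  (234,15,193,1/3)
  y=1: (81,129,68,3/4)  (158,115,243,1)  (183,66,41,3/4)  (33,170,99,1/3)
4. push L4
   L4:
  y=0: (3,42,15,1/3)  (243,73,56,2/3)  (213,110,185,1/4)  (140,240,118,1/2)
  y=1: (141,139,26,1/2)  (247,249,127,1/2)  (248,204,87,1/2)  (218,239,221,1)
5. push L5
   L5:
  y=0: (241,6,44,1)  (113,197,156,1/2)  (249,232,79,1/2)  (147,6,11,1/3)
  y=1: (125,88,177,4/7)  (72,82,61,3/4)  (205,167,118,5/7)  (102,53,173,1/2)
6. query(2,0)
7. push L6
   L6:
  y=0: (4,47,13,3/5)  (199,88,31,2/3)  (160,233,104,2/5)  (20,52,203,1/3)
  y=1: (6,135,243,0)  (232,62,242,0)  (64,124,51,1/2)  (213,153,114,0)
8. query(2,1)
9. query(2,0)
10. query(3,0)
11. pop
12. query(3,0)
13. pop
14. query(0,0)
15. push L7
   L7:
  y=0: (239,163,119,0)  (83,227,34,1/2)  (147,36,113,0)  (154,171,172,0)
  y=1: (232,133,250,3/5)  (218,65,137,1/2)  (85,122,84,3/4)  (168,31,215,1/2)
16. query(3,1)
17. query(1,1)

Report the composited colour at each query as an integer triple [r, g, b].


(2,0) stack=L1,L2,L3,L4,L5; from [0,0,0]:
L1 α=1/2: [109, 117, 227/2]
L2 α=1/7: [844/7, 129, 871/7]
L3 α=1/4: [1945/14, 413/4, 3775/28]
L4 α=1/4: [8817/56, 1679/16, 16505/112]
L5 α=1/2: [22761/112, 5391/32, 25353/224]
rounded: [203, 168, 113]

(2,1) stack=L1,L2,L3,L4,L5,L6; from [0,0,0]:
L1 α=2/5: [6/5, 18, 98/5]
L2 α=1/2: [661/10, 135, 209/5]
L3 α=3/4: [6151/40, 333/4, 206/5]
L4 α=1/2: [16071/80, 1149/8, 641/10]
L5 α=5/7: [8153/40, 4489/28, 513/5]
L6 α=1/2: [10713/80, 7961/56, 384/5]
→ [134, 142, 77]

query (2,0) [L1,L2,L3,L4,L5,L6] — begin 0,0,0
L1 α=1/2: [109, 117, 227/2]
L2 α=1/7: [844/7, 129, 871/7]
L3 α=1/4: [1945/14, 413/4, 3775/28]
L4 α=1/4: [8817/56, 1679/16, 16505/112]
L5 α=1/2: [22761/112, 5391/32, 25353/224]
L6 α=2/5: [104123/560, 6217/32, 122651/1120]
= [186, 194, 110]

query (3,0) [L1,L2,L3,L4,L5,L6] — begin 0,0,0
L1 α=1/2: [159/2, 69, 96]
L2 α=4/7: [885/14, 599/7, 1244/7]
L3 α=1/3: [841/7, 1303/21, 3839/21]
L4 α=1/2: [1821/14, 6343/42, 6317/42]
L5 α=1/3: [950/7, 6469/63, 6548/63]
L6 α=1/3: [680/7, 16214/189, 25885/189]
rounded: [97, 86, 137]

at x=3,y=0 over L1,L2,L3,L4,L5:
+L1 (α=1/2) → [159/2, 69, 96]
+L2 (α=4/7) → [885/14, 599/7, 1244/7]
+L3 (α=1/3) → [841/7, 1303/21, 3839/21]
+L4 (α=1/2) → [1821/14, 6343/42, 6317/42]
+L5 (α=1/3) → [950/7, 6469/63, 6548/63]
rounded: [136, 103, 104]

(0,0) stack=L1,L2,L3,L4; from [0,0,0]:
after L1 α=1: [111, 62, 81]
after L2 α=3/4: [303/4, 605/4, 111/4]
after L3 α=1/5: [469/5, 688/5, 238/5]
after L4 α=1/3: [953/15, 1586/15, 551/15]
rounded: [64, 106, 37]

(3,1) stack=L1,L2,L3,L4,L7; from [0,0,0]:
+L1 (α=3/7) → [87/7, 402/7, 597/7]
+L2 (α=1/2) → [82/7, 1599/14, 449/7]
+L3 (α=1/3) → [395/21, 2789/21, 1591/21]
+L4 (α=1) → [218, 239, 221]
+L7 (α=1/2) → [193, 135, 218]
= [193, 135, 218]

at x=1,y=1 over L1,L2,L3,L4,L7:
after L1 α=1/2: [73, 60, 183/2]
after L2 α=3/4: [221/2, 333/4, 267/8]
after L3 α=1: [158, 115, 243]
after L4 α=1/2: [405/2, 182, 185]
after L7 α=1/2: [841/4, 247/2, 161]
= [210, 124, 161]
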